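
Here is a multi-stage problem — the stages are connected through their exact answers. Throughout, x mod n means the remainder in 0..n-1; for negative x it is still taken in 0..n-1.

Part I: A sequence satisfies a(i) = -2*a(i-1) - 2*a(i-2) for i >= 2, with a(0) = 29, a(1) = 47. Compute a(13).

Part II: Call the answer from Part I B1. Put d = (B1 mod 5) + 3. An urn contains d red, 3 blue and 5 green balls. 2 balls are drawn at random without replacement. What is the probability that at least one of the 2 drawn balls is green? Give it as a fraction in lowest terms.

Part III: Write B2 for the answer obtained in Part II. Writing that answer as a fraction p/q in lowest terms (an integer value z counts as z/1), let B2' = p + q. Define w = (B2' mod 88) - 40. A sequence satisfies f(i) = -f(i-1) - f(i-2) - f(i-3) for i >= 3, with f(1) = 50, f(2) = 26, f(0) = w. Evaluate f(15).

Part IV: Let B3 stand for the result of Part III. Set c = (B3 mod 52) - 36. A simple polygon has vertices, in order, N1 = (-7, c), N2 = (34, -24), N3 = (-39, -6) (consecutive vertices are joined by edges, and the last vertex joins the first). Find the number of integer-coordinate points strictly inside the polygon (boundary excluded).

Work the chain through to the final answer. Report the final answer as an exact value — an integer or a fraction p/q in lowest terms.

Part I: a(2) = -2*(47) - 2*(29) = -152; iterating: a(2)=-152, a(3)=210, a(4)=-116, a(5)=-188, a(6)=608, a(7)=-840, a(8)=464, a(9)=752, a(10)=-2432, a(11)=3360, a(12)=-1856, a(13)=-3008; answer -3008
Part II: B1 = -3008; d = 5; total draws C(13,2) = 78; complement C(8,2) = 28; favorable 78 - 28 = 50; P = 25/39; answer 25/39
Part III: B2 = 25/39; threaded value p + q = 64; w = 24; f(3) = -1*(26) - 1*(50) - 1*(24) = -100; iterating: f(3)=-100, f(4)=24, f(5)=50, f(6)=26, f(7)=-100, f(8)=24, f(9)=50, f(10)=26, f(11)=-100, f(12)=24, f(13)=50, f(14)=26, f(15)=-100; answer -100
Part IV: B3 = -100; c = -32; cross terms: (-7*-24 - 34*-32)=1256, (34*-6 - -39*-24)=-1140, (-39*-32 - -7*-6)=1206; twice the area = |1322| = 1322; area = 661; boundary points = 1 + 1 + 2 = 4; strictly interior points = area - boundary/2 + 1 = 660; answer 660

660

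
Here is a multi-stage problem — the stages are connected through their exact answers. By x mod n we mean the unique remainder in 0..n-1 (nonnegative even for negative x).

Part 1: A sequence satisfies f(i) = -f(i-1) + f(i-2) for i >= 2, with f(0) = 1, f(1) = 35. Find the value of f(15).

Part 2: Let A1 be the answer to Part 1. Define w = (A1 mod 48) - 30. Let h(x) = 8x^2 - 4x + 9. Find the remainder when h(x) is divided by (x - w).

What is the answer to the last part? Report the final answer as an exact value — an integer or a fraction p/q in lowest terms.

Part 1: f(2) = -1*(35) + 1*(1) = -34; iterating: f(2)=-34, f(3)=69, f(4)=-103, f(5)=172, f(6)=-275, f(7)=447, f(8)=-722, f(9)=1169, f(10)=-1891, f(11)=3060, f(12)=-4951, f(13)=8011, f(14)=-12962, f(15)=20973; answer 20973
Part 2: A1 = 20973; w = 15; remainder = value at the root: 8*(15)^2 - 4*(15)^1 + 9 = (1800) + (-60) + (9) = 1749; answer 1749

1749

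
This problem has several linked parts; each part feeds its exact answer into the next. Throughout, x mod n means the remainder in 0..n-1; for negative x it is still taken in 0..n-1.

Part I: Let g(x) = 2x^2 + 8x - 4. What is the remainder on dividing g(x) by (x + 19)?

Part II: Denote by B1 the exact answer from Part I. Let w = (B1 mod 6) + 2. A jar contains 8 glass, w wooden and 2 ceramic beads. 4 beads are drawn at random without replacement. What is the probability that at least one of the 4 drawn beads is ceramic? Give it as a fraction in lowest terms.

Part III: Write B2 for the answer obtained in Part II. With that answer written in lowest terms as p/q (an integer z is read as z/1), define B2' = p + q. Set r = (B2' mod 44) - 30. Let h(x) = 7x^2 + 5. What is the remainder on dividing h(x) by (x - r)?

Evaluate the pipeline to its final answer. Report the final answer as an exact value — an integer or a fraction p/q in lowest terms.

Part I: remainder = value at the root: 2*(-19)^2 + 8*(-19)^1 - 4 = (722) + (-152) + (-4) = 566; answer 566
Part II: B1 = 566; w = 4; total draws C(14,4) = 1001; complement C(12,4) = 495; favorable 1001 - 495 = 506; P = 46/91; answer 46/91
Part III: B2 = 46/91; threaded value p + q = 137; r = -25; remainder = value at the root: 7*(-25)^2 + 5 = (4375) + (5) = 4380; answer 4380

4380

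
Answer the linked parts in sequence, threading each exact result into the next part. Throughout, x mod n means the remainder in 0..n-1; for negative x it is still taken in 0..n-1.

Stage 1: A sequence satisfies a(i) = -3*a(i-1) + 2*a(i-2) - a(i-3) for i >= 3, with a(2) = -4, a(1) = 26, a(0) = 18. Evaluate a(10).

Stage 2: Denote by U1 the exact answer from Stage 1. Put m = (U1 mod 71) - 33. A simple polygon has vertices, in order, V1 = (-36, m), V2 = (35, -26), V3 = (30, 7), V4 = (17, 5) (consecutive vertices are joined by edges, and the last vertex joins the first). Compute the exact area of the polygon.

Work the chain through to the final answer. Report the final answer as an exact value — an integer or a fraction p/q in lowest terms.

Stage 1: a(3) = -3*(-4) + 2*(26) - 1*(18) = 46; iterating: a(3)=46, a(4)=-172, a(5)=612, a(6)=-2226, a(7)=8074, a(8)=-29286, a(9)=106232, a(10)=-385342; answer -385342
Stage 2: U1 = -385342; m = 13; cross terms: (-36*-26 - 35*13)=481, (35*7 - 30*-26)=1025, (30*5 - 17*7)=31, (17*13 - -36*5)=401; twice the area = |1938| = 1938; area = 969; answer 969

969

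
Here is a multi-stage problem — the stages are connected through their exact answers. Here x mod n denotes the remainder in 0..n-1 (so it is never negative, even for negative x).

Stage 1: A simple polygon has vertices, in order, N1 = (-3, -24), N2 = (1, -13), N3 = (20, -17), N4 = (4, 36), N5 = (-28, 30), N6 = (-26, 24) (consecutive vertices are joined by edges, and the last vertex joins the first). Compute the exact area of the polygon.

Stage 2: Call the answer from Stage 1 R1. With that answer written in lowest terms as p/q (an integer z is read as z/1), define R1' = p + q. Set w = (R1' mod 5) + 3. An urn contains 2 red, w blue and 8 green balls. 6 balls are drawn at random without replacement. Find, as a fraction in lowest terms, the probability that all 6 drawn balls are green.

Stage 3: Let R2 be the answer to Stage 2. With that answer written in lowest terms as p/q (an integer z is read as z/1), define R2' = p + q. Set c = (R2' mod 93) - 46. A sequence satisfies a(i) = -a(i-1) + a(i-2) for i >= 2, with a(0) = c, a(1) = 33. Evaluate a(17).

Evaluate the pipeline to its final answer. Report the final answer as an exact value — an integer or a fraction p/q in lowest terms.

28026

Stage 1: cross terms: (-3*-13 - 1*-24)=63, (1*-17 - 20*-13)=243, (20*36 - 4*-17)=788, (4*30 - -28*36)=1128, (-28*24 - -26*30)=108, (-26*-24 - -3*24)=696; twice the area = |3026| = 3026; area = 1513; answer 1513
Stage 2: R1 = 1513; threaded value p + q = 1514; w = 7; total draws C(17,6) = 12376; favorable C(8,6) = 28; P = 1/442; answer 1/442
Stage 3: R2 = 1/442; threaded value p + q = 443; c = 25; a(2) = -1*(33) + 1*(25) = -8; iterating: a(2)=-8, a(3)=41, a(4)=-49, a(5)=90, a(6)=-139, a(7)=229, a(8)=-368, a(9)=597, a(10)=-965, a(11)=1562, a(12)=-2527, a(13)=4089, a(14)=-6616, a(15)=10705, a(16)=-17321, a(17)=28026; answer 28026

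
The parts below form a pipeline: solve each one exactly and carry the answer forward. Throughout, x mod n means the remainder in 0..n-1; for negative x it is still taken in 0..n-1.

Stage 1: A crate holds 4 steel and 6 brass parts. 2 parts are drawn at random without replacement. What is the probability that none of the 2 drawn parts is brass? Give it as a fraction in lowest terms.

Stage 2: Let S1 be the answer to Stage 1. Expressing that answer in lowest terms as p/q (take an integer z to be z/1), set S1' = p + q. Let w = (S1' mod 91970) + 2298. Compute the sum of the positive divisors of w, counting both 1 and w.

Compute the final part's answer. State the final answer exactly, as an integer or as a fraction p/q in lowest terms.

2784

Stage 1: total draws C(10,2) = 45; favorable C(4,2) = 6; P = 2/15; answer 2/15
Stage 2: S1 = 2/15; threaded value p + q = 17; w = 2315; 2315 = 5 * 463; sigma = (1 + 5) * (1 + 463) = 6 * 464 = 2784; answer 2784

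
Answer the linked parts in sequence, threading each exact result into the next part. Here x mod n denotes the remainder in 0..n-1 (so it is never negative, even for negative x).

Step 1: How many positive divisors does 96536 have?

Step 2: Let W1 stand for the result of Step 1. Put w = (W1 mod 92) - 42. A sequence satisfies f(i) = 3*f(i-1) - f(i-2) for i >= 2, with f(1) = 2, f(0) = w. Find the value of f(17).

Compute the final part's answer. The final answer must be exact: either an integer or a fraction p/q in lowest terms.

Step 1: 96536 = 2^3 * 11 * 1097; number of divisors = (3+1) * (1+1) * (1+1) = 16; answer 16
Step 2: W1 = 16; w = -26; f(2) = 3*(2) - 1*(-26) = 32; iterating: f(2)=32, f(3)=94, f(4)=250, f(5)=656, f(6)=1718, f(7)=4498, f(8)=11776, f(9)=30830, f(10)=80714, f(11)=211312, f(12)=553222, f(13)=1448354, f(14)=3791840, f(15)=9927166, f(16)=25989658, f(17)=68041808; answer 68041808

68041808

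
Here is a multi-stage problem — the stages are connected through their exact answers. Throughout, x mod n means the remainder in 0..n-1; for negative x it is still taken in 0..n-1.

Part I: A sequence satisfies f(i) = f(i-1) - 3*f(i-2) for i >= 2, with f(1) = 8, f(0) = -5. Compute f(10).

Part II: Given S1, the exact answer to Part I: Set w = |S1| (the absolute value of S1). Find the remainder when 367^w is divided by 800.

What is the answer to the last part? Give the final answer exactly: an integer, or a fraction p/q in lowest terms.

289

Part I: f(2) = 1*(8) - 3*(-5) = 23; iterating: f(2)=23, f(3)=-1, f(4)=-70, f(5)=-67, f(6)=143, f(7)=344, f(8)=-85, f(9)=-1117, f(10)=-862; answer -862
Part II: S1 = -862; w = 862; squarings mod 800: 367^1=367, 367^2=289, 367^4=321, 367^8=641, 367^16=481, 367^32=161, 367^64=321, 367^128=641, 367^256=481, 367^512=161; 367^862 = 367^2 * 367^4 * 367^8 * 367^16 * 367^64 * 367^256 * 367^512 = 289 (mod 800); answer 289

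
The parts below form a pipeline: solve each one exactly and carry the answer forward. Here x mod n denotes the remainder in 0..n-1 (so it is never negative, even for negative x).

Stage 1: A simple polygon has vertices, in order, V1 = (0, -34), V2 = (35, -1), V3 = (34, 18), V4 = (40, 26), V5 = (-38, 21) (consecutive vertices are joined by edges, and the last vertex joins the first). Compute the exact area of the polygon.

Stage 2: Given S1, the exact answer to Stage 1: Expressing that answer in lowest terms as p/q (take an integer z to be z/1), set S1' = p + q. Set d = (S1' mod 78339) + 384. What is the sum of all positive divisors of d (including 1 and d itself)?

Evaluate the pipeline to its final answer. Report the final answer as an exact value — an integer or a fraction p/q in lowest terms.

5088

Stage 1: cross terms: (0*-1 - 35*-34)=1190, (35*18 - 34*-1)=664, (34*26 - 40*18)=164, (40*21 - -38*26)=1828, (-38*-34 - 0*21)=1292; twice the area = |5138| = 5138; area = 2569; answer 2569
Stage 2: S1 = 2569; threaded value p + q = 2570; d = 2954; 2954 = 2 * 7 * 211; sigma = (1 + 2) * (1 + 7) * (1 + 211) = 3 * 8 * 212 = 5088; answer 5088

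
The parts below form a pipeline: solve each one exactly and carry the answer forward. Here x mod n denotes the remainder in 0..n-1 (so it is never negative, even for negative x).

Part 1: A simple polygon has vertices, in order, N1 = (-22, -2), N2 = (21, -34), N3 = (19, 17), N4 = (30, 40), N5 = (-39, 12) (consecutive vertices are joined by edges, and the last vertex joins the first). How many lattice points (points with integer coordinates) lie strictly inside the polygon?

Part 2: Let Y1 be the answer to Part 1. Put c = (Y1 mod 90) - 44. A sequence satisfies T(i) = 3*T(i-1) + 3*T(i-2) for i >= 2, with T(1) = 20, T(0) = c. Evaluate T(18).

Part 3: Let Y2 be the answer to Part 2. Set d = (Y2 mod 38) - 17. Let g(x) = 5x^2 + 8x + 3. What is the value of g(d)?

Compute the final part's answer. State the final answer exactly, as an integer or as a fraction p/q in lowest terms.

Part 1: cross terms: (-22*-34 - 21*-2)=790, (21*17 - 19*-34)=1003, (19*40 - 30*17)=250, (30*12 - -39*40)=1920, (-39*-2 - -22*12)=342; twice the area = |4305| = 4305; area = 4305/2; boundary points = 1 + 1 + 1 + 1 + 1 = 5; strictly interior points = area - boundary/2 + 1 = 2151; answer 2151
Part 2: Y1 = 2151; c = 37; T(2) = 3*(20) + 3*(37) = 171; iterating: T(2)=171, T(3)=573, T(4)=2232, T(5)=8415, T(6)=31941, T(7)=121068, T(8)=459027, T(9)=1740285, T(10)=6597936, T(11)=25014663, T(12)=94837797, T(13)=359557380, T(14)=1363185531, T(15)=5168228733, T(16)=19594242792, T(17)=74287414575, T(18)=281644972101; answer 281644972101
Part 3: Y2 = 281644972101; d = -12; 5*(-12)^2 + 8*(-12)^1 + 3 = (720) + (-96) + (3) = 627; answer 627

627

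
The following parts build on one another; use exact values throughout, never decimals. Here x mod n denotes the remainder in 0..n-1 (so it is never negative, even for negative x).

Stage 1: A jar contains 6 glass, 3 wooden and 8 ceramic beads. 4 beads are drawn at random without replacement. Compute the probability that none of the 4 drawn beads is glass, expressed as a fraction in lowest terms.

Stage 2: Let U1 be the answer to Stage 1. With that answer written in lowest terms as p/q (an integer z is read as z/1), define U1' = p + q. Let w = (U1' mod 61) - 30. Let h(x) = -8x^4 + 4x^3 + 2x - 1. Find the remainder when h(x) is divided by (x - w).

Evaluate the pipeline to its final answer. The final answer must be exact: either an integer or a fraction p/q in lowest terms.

Stage 1: total draws C(17,4) = 2380; favorable C(11,4) = 330; P = 33/238; answer 33/238
Stage 2: U1 = 33/238; threaded value p + q = 271; w = -3; remainder = value at the root: -8*(-3)^4 + 4*(-3)^3 + 2*(-3)^1 - 1 = (-648) + (-108) + (-6) + (-1) = -763; answer -763

-763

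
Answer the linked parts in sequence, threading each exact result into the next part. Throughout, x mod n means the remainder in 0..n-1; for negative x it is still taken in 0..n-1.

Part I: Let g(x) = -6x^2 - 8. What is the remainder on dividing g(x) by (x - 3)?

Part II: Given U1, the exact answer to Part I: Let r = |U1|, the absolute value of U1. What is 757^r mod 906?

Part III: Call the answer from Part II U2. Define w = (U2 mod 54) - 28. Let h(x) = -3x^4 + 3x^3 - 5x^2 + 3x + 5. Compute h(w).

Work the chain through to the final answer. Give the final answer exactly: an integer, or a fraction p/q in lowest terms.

-373

Part I: remainder = value at the root: -6*(3)^2 - 8 = (-54) + (-8) = -62; answer -62
Part II: U1 = -62; r = 62; squarings mod 906: 757^1=757, 757^2=457, 757^4=469, 757^8=709, 757^16=757, 757^32=457; 757^62 = 757^2 * 757^4 * 757^8 * 757^16 * 757^32 = 457 (mod 906); answer 457
Part III: U2 = 457; w = -3; -3*(-3)^4 + 3*(-3)^3 - 5*(-3)^2 + 3*(-3)^1 + 5 = (-243) + (-81) + (-45) + (-9) + (5) = -373; answer -373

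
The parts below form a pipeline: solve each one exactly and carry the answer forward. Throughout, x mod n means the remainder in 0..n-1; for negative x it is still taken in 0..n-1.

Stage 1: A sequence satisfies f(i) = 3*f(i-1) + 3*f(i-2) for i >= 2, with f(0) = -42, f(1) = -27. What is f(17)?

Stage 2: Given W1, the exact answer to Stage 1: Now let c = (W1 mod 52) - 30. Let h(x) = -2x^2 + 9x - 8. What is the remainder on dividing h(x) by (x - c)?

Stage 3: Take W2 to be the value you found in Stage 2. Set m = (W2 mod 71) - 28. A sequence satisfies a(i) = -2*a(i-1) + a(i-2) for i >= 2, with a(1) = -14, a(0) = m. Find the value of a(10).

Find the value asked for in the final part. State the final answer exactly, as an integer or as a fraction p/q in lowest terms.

Stage 1: f(2) = 3*(-27) + 3*(-42) = -207; iterating: f(2)=-207, f(3)=-702, f(4)=-2727, f(5)=-10287, f(6)=-39042, f(7)=-147987, f(8)=-561087, f(9)=-2127222, f(10)=-8064927, f(11)=-30576447, f(12)=-115924122, f(13)=-439501707, f(14)=-1666277487, f(15)=-6317337582, f(16)=-23950845207, f(17)=-90804548367; answer -90804548367
Stage 2: W1 = -90804548367; c = -17; remainder = value at the root: -2*(-17)^2 + 9*(-17)^1 - 8 = (-578) + (-153) + (-8) = -739; answer -739
Stage 3: W2 = -739; m = 14; a(2) = -2*(-14) + 1*(14) = 42; iterating: a(2)=42, a(3)=-98, a(4)=238, a(5)=-574, a(6)=1386, a(7)=-3346, a(8)=8078, a(9)=-19502, a(10)=47082; answer 47082

47082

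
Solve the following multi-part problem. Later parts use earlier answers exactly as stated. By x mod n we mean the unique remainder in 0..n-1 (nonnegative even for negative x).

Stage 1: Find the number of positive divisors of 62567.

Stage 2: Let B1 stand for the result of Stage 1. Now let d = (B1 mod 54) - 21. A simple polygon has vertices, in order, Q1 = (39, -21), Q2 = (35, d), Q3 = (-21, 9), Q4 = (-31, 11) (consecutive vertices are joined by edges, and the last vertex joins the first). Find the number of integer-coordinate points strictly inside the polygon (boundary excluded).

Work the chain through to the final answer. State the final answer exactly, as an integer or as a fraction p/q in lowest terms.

266

Stage 1: 62567 = 19 * 37 * 89; number of divisors = (1+1) * (1+1) * (1+1) = 8; answer 8
Stage 2: B1 = 8; d = -13; cross terms: (39*-13 - 35*-21)=228, (35*9 - -21*-13)=42, (-21*11 - -31*9)=48, (-31*-21 - 39*11)=222; twice the area = |540| = 540; area = 270; boundary points = 4 + 2 + 2 + 2 = 10; strictly interior points = area - boundary/2 + 1 = 266; answer 266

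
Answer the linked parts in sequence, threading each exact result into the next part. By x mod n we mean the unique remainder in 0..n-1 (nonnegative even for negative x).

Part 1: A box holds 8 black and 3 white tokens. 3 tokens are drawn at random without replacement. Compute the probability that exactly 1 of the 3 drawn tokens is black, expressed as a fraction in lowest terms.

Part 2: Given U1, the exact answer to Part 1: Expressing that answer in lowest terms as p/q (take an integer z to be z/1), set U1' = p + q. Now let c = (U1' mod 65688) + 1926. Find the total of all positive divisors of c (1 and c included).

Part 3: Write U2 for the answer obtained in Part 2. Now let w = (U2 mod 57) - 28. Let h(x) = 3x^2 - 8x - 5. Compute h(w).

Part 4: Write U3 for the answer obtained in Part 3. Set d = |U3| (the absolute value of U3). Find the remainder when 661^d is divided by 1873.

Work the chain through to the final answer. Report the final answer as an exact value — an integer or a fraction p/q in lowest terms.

Part 1: total draws C(11,3) = 165; favorable C(8,1)*C(3,2) = 24; P = 8/55; answer 8/55
Part 2: U1 = 8/55; threaded value p + q = 63; c = 1989; 1989 = 3^2 * 13 * 17; sigma = (1 + 3 + 9) * (1 + 13) * (1 + 17) = 13 * 14 * 18 = 3276; answer 3276
Part 3: U2 = 3276; w = -1; 3*(-1)^2 - 8*(-1)^1 - 5 = (3) + (8) + (-5) = 6; answer 6
Part 4: U3 = 6; d = 6; squarings mod 1873: 661^1=661, 661^2=512, 661^4=1797; 661^6 = 661^2 * 661^4 = 421 (mod 1873); answer 421

421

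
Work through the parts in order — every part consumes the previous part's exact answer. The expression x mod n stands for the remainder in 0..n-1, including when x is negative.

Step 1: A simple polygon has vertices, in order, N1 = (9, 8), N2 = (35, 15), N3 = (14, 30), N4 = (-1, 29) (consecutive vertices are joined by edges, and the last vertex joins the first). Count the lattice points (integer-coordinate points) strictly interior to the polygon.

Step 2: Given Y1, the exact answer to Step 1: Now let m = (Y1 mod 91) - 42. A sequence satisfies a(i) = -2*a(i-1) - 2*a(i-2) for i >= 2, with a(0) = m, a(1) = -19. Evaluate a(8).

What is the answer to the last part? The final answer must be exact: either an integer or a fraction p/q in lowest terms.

368

Step 1: cross terms: (9*15 - 35*8)=-145, (35*30 - 14*15)=840, (14*29 - -1*30)=436, (-1*8 - 9*29)=-269; twice the area = |862| = 862; area = 431; boundary points = 1 + 3 + 1 + 1 = 6; strictly interior points = area - boundary/2 + 1 = 429; answer 429
Step 2: Y1 = 429; m = 23; a(2) = -2*(-19) - 2*(23) = -8; iterating: a(2)=-8, a(3)=54, a(4)=-92, a(5)=76, a(6)=32, a(7)=-216, a(8)=368; answer 368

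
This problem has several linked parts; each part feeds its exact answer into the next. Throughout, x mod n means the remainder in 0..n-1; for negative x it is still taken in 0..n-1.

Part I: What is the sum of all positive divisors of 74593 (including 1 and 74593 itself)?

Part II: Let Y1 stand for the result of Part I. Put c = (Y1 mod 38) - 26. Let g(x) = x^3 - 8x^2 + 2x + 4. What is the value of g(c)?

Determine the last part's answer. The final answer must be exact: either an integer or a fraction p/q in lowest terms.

-52

Part I: 74593 = 97 * 769; sigma = (1 + 97) * (1 + 769) = 98 * 770 = 75460; answer 75460
Part II: Y1 = 75460; c = 4; 1*(4)^3 - 8*(4)^2 + 2*(4)^1 + 4 = (64) + (-128) + (8) + (4) = -52; answer -52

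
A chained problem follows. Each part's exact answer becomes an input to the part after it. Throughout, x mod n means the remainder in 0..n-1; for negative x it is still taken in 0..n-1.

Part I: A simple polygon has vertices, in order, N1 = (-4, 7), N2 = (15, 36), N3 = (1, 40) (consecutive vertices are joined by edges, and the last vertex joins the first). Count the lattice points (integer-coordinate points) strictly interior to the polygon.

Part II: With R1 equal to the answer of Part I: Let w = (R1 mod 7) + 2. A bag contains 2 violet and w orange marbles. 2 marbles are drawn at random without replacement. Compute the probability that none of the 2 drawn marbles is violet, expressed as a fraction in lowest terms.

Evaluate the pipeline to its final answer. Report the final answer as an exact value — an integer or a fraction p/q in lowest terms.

Part I: cross terms: (-4*36 - 15*7)=-249, (15*40 - 1*36)=564, (1*7 - -4*40)=167; twice the area = |482| = 482; area = 241; boundary points = 1 + 2 + 1 = 4; strictly interior points = area - boundary/2 + 1 = 240; answer 240
Part II: R1 = 240; w = 4; total draws C(6,2) = 15; favorable C(4,2) = 6; P = 2/5; answer 2/5

2/5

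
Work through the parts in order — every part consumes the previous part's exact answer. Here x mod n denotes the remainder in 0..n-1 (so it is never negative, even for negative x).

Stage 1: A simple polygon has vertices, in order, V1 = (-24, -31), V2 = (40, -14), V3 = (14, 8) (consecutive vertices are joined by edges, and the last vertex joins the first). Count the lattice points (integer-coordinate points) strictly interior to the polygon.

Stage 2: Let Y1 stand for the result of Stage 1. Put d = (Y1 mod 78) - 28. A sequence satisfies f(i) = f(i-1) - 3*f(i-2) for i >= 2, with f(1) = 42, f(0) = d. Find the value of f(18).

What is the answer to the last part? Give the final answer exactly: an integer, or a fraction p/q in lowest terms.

Stage 1: cross terms: (-24*-14 - 40*-31)=1576, (40*8 - 14*-14)=516, (14*-31 - -24*8)=-242; twice the area = |1850| = 1850; area = 925; boundary points = 1 + 2 + 1 = 4; strictly interior points = area - boundary/2 + 1 = 924; answer 924
Stage 2: Y1 = 924; d = 38; f(2) = 1*(42) - 3*(38) = -72; iterating: f(2)=-72, f(3)=-198, f(4)=18, f(5)=612, f(6)=558, f(7)=-1278, f(8)=-2952, f(9)=882, f(10)=9738, f(11)=7092, f(12)=-22122, f(13)=-43398, f(14)=22968, f(15)=153162, f(16)=84258, f(17)=-375228, f(18)=-628002; answer -628002

-628002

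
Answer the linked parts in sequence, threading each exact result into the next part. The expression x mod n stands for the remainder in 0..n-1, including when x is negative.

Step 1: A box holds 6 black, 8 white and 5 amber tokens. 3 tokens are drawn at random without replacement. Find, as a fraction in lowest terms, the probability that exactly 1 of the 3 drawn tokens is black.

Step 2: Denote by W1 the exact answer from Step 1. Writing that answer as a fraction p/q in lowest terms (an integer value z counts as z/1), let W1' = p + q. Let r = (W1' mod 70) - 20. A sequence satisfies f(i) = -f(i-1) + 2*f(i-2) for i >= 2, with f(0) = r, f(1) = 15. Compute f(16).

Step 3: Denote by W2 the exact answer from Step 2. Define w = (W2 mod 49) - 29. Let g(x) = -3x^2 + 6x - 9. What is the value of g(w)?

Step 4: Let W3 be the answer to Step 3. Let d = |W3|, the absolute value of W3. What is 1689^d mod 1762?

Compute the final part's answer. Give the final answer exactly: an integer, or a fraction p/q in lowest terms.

101

Step 1: total draws C(19,3) = 969; favorable C(6,1)*C(13,2) = 468; P = 156/323; answer 156/323
Step 2: W1 = 156/323; threaded value p + q = 479; r = 39; f(2) = -1*(15) + 2*(39) = 63; iterating: f(2)=63, f(3)=-33, f(4)=159, f(5)=-225, f(6)=543, f(7)=-993, f(8)=2079, f(9)=-4065, f(10)=8223, f(11)=-16353, f(12)=32799, f(13)=-65505, f(14)=131103, f(15)=-262113, f(16)=524319; answer 524319
Step 3: W2 = 524319; w = -10; -3*(-10)^2 + 6*(-10)^1 - 9 = (-300) + (-60) + (-9) = -369; answer -369
Step 4: W3 = -369; d = 369; squarings mod 1762: 1689^1=1689, 1689^2=43, 1689^4=87, 1689^8=521, 1689^16=93, 1689^32=1601, 1689^64=1253, 1689^128=67, 1689^256=965; 1689^369 = 1689^1 * 1689^16 * 1689^32 * 1689^64 * 1689^256 = 101 (mod 1762); answer 101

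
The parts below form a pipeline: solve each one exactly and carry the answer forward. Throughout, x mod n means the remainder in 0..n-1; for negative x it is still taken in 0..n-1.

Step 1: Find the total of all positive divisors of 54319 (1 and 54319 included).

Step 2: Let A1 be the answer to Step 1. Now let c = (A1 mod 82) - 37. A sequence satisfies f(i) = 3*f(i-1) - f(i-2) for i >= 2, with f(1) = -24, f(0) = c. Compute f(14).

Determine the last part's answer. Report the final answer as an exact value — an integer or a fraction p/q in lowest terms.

Step 1: 54319 is prime, so its only divisors are 1 and 54319; sigma = 1 + 54319 = 54320; answer 54320
Step 2: A1 = 54320; c = -1; f(2) = 3*(-24) - 1*(-1) = -71; iterating: f(2)=-71, f(3)=-189, f(4)=-496, f(5)=-1299, f(6)=-3401, f(7)=-8904, f(8)=-23311, f(9)=-61029, f(10)=-159776, f(11)=-418299, f(12)=-1095121, f(13)=-2867064, f(14)=-7506071; answer -7506071

-7506071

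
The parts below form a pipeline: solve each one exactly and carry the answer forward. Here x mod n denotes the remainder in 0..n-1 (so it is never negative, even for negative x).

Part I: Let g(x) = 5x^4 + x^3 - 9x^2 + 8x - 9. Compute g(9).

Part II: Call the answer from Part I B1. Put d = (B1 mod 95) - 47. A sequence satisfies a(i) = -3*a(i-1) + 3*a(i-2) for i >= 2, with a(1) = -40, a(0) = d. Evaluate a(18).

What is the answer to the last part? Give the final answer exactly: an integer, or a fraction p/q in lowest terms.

Part I: 5*(9)^4 + 1*(9)^3 - 9*(9)^2 + 8*(9)^1 - 9 = (32805) + (729) + (-729) + (72) + (-9) = 32868; answer 32868
Part II: B1 = 32868; d = 46; a(2) = -3*(-40) + 3*(46) = 258; iterating: a(2)=258, a(3)=-894, a(4)=3456, a(5)=-13050, a(6)=49518, a(7)=-187704, a(8)=711666, a(9)=-2698110, a(10)=10229328, a(11)=-38782314, a(12)=147034926, a(13)=-557451720, a(14)=2113459938, a(15)=-8012734974, a(16)=30378584736, a(17)=-115173959130, a(18)=436657631598; answer 436657631598

436657631598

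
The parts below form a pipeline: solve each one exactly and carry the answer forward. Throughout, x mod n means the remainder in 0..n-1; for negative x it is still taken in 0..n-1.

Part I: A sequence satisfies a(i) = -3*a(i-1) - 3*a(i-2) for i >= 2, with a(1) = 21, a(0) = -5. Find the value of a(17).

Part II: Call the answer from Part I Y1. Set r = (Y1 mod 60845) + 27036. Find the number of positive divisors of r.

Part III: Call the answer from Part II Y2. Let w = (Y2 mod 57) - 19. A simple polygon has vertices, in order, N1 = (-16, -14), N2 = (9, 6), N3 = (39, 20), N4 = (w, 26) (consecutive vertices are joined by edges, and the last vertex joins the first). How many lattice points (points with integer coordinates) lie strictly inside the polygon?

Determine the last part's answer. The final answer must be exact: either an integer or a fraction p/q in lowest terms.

204

Part I: a(2) = -3*(21) - 3*(-5) = -48; iterating: a(2)=-48, a(3)=81, a(4)=-99, a(5)=54, a(6)=135, a(7)=-567, a(8)=1296, a(9)=-2187, a(10)=2673, a(11)=-1458, a(12)=-3645, a(13)=15309, a(14)=-34992, a(15)=59049, a(16)=-72171, a(17)=39366; answer 39366
Part II: Y1 = 39366; r = 66402; 66402 = 2 * 3^2 * 7 * 17 * 31; number of divisors = (1+1) * (2+1) * (1+1) * (1+1) * (1+1) = 48; answer 48
Part III: Y2 = 48; w = 29; cross terms: (-16*6 - 9*-14)=30, (9*20 - 39*6)=-54, (39*26 - 29*20)=434, (29*-14 - -16*26)=10; twice the area = |420| = 420; area = 210; boundary points = 5 + 2 + 2 + 5 = 14; strictly interior points = area - boundary/2 + 1 = 204; answer 204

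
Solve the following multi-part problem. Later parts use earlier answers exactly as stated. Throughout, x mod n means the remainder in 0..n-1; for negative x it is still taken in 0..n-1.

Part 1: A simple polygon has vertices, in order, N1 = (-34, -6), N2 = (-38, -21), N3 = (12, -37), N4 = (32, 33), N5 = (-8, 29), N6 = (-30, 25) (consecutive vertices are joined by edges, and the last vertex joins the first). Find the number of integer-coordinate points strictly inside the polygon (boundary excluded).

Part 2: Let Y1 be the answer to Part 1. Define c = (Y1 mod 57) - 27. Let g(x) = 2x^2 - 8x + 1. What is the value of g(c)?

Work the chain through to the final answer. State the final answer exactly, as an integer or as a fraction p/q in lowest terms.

Part 1: cross terms: (-34*-21 - -38*-6)=486, (-38*-37 - 12*-21)=1658, (12*33 - 32*-37)=1580, (32*29 - -8*33)=1192, (-8*25 - -30*29)=670, (-30*-6 - -34*25)=1030; twice the area = |6616| = 6616; area = 3308; boundary points = 1 + 2 + 10 + 4 + 2 + 1 = 20; strictly interior points = area - boundary/2 + 1 = 3299; answer 3299
Part 2: Y1 = 3299; c = 23; 2*(23)^2 - 8*(23)^1 + 1 = (1058) + (-184) + (1) = 875; answer 875

875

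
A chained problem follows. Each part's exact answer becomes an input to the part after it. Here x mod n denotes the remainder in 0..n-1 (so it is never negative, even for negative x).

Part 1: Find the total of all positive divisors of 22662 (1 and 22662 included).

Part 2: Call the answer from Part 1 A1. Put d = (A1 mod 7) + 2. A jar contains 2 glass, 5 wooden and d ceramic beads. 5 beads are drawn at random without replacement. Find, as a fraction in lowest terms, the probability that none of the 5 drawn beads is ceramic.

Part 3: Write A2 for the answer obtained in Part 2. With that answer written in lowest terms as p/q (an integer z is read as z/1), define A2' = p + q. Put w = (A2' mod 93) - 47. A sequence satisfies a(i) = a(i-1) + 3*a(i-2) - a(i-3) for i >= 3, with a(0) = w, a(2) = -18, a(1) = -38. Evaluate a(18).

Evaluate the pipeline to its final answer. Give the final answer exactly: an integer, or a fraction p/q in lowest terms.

-7380786

Part 1: 22662 = 2 * 3^2 * 1259; sigma = (1 + 2) * (1 + 3 + 9) * (1 + 1259) = 3 * 13 * 1260 = 49140; answer 49140
Part 2: A1 = 49140; d = 2; total draws C(9,5) = 126; favorable C(7,5) = 21; P = 1/6; answer 1/6
Part 3: A2 = 1/6; threaded value p + q = 7; w = -40; a(3) = 1*(-18) + 3*(-38) - 1*(-40) = -92; iterating: a(3)=-92, a(4)=-108, a(5)=-366, a(6)=-598, a(7)=-1588, a(8)=-3016, a(9)=-7182, a(10)=-14642, a(11)=-33172, a(12)=-69916, a(13)=-154790, a(14)=-331366, a(15)=-725820, a(16)=-1565128, a(17)=-3411222, a(18)=-7380786; answer -7380786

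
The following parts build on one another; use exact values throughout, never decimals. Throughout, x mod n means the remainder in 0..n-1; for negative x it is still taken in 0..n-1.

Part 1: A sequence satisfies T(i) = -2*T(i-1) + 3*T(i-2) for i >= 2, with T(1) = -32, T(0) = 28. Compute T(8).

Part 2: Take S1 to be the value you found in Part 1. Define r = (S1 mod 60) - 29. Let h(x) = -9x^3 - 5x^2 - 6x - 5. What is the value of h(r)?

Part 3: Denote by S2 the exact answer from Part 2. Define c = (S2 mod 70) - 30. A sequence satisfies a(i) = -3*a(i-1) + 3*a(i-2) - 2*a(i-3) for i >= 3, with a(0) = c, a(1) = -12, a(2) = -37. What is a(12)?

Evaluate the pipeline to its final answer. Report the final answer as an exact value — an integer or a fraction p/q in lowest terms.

Part 1: T(2) = -2*(-32) + 3*(28) = 148; iterating: T(2)=148, T(3)=-392, T(4)=1228, T(5)=-3632, T(6)=10948, T(7)=-32792, T(8)=98428; answer 98428
Part 2: S1 = 98428; r = -1; -9*(-1)^3 - 5*(-1)^2 - 6*(-1)^1 - 5 = (9) + (-5) + (6) + (-5) = 5; answer 5
Part 3: S2 = 5; c = -25; a(3) = -3*(-37) + 3*(-12) - 2*(-25) = 125; iterating: a(3)=125, a(4)=-462, a(5)=1835, a(6)=-7141, a(7)=27852, a(8)=-108649, a(9)=423785, a(10)=-1653006, a(11)=6447671, a(12)=-25149601; answer -25149601

-25149601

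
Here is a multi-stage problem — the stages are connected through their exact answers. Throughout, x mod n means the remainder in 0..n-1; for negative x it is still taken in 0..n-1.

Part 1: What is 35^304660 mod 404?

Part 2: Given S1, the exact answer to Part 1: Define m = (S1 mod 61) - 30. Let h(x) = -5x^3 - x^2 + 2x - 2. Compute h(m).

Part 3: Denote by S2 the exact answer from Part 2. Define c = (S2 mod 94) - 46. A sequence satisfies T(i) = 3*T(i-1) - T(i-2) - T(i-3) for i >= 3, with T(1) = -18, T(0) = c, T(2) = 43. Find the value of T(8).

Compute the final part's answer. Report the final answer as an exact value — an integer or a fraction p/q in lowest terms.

13028

Part 1: squarings mod 404: 35^1=35, 35^2=13, 35^4=169, 35^8=281, 35^16=181, 35^32=37, 35^64=157, 35^128=5, 35^256=25, 35^512=221, 35^1024=361, 35^2048=233, 35^4096=153, 35^8192=381, 35^16384=125, 35^32768=273, 35^65536=193, 35^131072=81, 35^262144=97; 35^304660 = 35^4 * 35^16 * 35^512 * 35^1024 * 35^8192 * 35^32768 * 35^262144 = 185 (mod 404); answer 185
Part 2: S1 = 185; m = -28; -5*(-28)^3 - 1*(-28)^2 + 2*(-28)^1 - 2 = (109760) + (-784) + (-56) + (-2) = 108918; answer 108918
Part 3: S2 = 108918; c = 20; T(3) = 3*(43) - 1*(-18) - 1*(20) = 127; iterating: T(3)=127, T(4)=356, T(5)=898, T(6)=2211, T(7)=5379, T(8)=13028; answer 13028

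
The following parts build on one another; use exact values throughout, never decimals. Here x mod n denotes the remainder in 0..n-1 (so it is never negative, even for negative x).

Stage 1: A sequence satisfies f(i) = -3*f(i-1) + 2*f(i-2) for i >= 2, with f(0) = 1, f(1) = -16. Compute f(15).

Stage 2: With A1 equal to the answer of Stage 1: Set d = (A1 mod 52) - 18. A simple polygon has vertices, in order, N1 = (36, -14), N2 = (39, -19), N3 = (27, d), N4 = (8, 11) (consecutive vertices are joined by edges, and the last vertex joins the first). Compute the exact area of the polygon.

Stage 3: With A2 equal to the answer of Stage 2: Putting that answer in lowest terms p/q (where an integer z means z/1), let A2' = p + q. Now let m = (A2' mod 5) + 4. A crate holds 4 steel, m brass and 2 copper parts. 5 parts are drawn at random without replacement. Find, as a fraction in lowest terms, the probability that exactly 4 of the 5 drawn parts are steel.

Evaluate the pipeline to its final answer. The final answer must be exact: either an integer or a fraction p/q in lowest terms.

Stage 1: f(2) = -3*(-16) + 2*(1) = 50; iterating: f(2)=50, f(3)=-182, f(4)=646, f(5)=-2302, f(6)=8198, f(7)=-29198, f(8)=103990, f(9)=-370366, f(10)=1319078, f(11)=-4697966, f(12)=16732054, f(13)=-59592094, f(14)=212240390, f(15)=-755905358; answer -755905358
Stage 2: A1 = -755905358; d = 8; cross terms: (36*-19 - 39*-14)=-138, (39*8 - 27*-19)=825, (27*11 - 8*8)=233, (8*-14 - 36*11)=-508; twice the area = |412| = 412; area = 206; answer 206
Stage 3: A2 = 206; threaded value p + q = 207; m = 6; total draws C(12,5) = 792; favorable C(4,4)*C(8,1) = 8; P = 1/99; answer 1/99

1/99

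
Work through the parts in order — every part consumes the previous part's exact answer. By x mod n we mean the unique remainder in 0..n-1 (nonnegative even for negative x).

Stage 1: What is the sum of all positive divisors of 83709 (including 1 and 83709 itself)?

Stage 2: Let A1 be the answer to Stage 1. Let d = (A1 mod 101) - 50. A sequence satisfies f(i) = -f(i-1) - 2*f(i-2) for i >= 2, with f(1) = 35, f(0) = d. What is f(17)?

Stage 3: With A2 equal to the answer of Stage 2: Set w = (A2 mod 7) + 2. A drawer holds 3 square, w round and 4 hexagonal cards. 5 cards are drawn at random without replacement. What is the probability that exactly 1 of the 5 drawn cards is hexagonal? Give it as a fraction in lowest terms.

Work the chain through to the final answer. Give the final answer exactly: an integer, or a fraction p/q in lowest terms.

Stage 1: 83709 = 3^2 * 71 * 131; sigma = (1 + 3 + 9) * (1 + 71) * (1 + 131) = 13 * 72 * 132 = 123552; answer 123552
Stage 2: A1 = 123552; d = -21; f(2) = -1*(35) - 2*(-21) = 7; iterating: f(2)=7, f(3)=-77, f(4)=63, f(5)=91, f(6)=-217, f(7)=35, f(8)=399, f(9)=-469, f(10)=-329, f(11)=1267, f(12)=-609, f(13)=-1925, f(14)=3143, f(15)=707, f(16)=-6993, f(17)=5579; answer 5579
Stage 3: A2 = 5579; w = 2; total draws C(9,5) = 126; favorable C(4,1)*C(5,4) = 20; P = 10/63; answer 10/63

10/63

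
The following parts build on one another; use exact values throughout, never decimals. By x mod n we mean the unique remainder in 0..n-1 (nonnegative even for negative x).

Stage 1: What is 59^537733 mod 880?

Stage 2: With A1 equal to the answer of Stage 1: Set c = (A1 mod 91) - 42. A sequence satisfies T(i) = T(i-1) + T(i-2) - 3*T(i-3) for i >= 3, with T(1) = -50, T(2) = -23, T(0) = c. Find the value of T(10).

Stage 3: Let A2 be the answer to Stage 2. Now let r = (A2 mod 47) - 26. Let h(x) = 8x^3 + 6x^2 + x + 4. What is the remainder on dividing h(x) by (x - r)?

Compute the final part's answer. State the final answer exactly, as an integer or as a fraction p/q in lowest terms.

Stage 1: squarings mod 880: 59^1=59, 59^2=841, 59^4=641, 59^8=801, 59^16=81, 59^32=401, 59^64=641, 59^128=801, 59^256=81, 59^512=401, 59^1024=641, 59^2048=801, 59^4096=81, 59^8192=401, 59^16384=641, 59^32768=801, 59^65536=81, 59^131072=401, 59^262144=641, 59^524288=801; 59^537733 = 59^1 * 59^4 * 59^128 * 59^1024 * 59^4096 * 59^8192 * 59^524288 = 779 (mod 880); answer 779
Stage 2: A1 = 779; c = 9; T(3) = 1*(-23) + 1*(-50) - 3*(9) = -100; iterating: T(3)=-100, T(4)=27, T(5)=-4, T(6)=323, T(7)=238, T(8)=573, T(9)=-158, T(10)=-299; answer -299
Stage 3: A2 = -299; r = 4; remainder = value at the root: 8*(4)^3 + 6*(4)^2 + 1*(4)^1 + 4 = (512) + (96) + (4) + (4) = 616; answer 616

616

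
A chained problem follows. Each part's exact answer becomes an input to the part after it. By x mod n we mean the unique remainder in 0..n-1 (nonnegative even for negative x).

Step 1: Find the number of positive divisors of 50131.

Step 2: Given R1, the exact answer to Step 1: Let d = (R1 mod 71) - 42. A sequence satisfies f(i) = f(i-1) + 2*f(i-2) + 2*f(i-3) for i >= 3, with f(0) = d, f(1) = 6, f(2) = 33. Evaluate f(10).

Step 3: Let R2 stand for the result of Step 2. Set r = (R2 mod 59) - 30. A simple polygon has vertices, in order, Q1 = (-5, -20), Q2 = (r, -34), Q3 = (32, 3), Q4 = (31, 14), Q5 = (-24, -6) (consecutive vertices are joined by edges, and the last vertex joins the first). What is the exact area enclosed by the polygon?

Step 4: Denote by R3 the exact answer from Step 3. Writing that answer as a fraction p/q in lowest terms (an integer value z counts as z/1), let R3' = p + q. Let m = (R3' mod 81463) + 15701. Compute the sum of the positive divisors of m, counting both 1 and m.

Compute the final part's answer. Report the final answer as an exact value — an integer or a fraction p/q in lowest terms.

35568

Step 1: 50131 is prime, so its only divisors are 1 and 50131; count = 2; answer 2
Step 2: R1 = 2; d = -40; f(3) = 1*(33) + 2*(6) + 2*(-40) = -35; iterating: f(3)=-35, f(4)=43, f(5)=39, f(6)=55, f(7)=219, f(8)=407, f(9)=955, f(10)=2207; answer 2207
Step 3: R2 = 2207; r = -6; cross terms: (-5*-34 - -6*-20)=50, (-6*3 - 32*-34)=1070, (32*14 - 31*3)=355, (31*-6 - -24*14)=150, (-24*-20 - -5*-6)=450; twice the area = |2075| = 2075; area = 2075/2; answer 2075/2
Step 4: R3 = 2075/2; threaded value p + q = 2077; m = 17778; 17778 = 2 * 3 * 2963; sigma = (1 + 2) * (1 + 3) * (1 + 2963) = 3 * 4 * 2964 = 35568; answer 35568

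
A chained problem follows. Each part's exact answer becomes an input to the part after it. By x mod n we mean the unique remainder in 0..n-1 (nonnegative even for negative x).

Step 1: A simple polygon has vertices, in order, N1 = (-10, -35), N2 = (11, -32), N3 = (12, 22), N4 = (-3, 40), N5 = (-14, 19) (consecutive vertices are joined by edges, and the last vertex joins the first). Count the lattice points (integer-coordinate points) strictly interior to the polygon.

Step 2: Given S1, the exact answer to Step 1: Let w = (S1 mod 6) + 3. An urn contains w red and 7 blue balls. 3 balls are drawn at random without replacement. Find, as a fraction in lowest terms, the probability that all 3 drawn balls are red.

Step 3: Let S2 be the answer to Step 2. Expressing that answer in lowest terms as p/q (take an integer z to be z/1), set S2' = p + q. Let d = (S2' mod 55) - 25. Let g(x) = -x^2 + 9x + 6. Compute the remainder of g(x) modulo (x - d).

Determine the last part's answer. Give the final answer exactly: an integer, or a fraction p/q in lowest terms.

-16

Step 1: cross terms: (-10*-32 - 11*-35)=705, (11*22 - 12*-32)=626, (12*40 - -3*22)=546, (-3*19 - -14*40)=503, (-14*-35 - -10*19)=680; twice the area = |3060| = 3060; area = 1530; boundary points = 3 + 1 + 3 + 1 + 2 = 10; strictly interior points = area - boundary/2 + 1 = 1526; answer 1526
Step 2: S1 = 1526; w = 5; total draws C(12,3) = 220; favorable C(5,3) = 10; P = 1/22; answer 1/22
Step 3: S2 = 1/22; threaded value p + q = 23; d = -2; remainder = value at the root: -1*(-2)^2 + 9*(-2)^1 + 6 = (-4) + (-18) + (6) = -16; answer -16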